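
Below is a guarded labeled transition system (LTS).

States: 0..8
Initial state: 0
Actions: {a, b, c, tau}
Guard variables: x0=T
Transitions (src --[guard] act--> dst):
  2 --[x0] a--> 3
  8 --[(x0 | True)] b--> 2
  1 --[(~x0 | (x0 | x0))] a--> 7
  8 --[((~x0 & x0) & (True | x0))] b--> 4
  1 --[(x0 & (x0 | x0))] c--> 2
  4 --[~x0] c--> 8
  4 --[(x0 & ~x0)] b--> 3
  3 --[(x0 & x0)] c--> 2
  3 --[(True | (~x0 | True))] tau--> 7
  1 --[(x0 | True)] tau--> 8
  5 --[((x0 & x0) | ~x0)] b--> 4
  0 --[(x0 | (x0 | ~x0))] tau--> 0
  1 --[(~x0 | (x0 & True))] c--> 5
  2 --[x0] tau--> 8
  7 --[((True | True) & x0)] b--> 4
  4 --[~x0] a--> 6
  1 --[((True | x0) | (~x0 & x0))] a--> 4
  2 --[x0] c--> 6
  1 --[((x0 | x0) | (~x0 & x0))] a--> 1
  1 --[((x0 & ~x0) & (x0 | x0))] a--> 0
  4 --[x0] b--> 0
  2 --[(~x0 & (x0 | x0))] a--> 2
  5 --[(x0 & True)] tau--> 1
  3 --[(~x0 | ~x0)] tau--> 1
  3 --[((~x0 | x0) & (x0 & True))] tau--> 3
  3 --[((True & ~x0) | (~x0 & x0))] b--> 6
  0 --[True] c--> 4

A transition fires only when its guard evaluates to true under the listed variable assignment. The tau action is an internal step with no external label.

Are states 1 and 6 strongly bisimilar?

Answer: NOT BISIMILAR

Working:
Compute ~ classes (split until stable):
  π0 = {{0,1,2,3,4,5,6,7,8}}
  π1 = {{0,3},{1,2},{4,7,8},{5},{6}}
  π2 = {{0},{1},{2},{3},{4},{5},{6},{7},{8}}
stable after 3 split(s): 9 block(s)
class of 1: {1}; class of 6: {6}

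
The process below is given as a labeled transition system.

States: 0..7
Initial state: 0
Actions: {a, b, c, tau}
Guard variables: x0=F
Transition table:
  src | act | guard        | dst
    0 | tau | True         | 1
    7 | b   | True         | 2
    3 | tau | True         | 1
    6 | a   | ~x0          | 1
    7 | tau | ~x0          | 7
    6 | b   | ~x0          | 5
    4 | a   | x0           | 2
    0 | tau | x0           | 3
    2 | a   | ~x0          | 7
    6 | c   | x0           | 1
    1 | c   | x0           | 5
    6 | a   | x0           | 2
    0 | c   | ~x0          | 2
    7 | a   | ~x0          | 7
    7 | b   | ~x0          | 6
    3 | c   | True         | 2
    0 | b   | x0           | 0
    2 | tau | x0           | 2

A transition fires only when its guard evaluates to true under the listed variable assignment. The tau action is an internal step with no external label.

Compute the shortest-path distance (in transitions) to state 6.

BFS to 6:
  depth 0: {0}
  depth 1: {1,2}
  depth 2: {7}
  depth 3: {6}
first hit 6 at d=3 via c·a·b

Answer: 3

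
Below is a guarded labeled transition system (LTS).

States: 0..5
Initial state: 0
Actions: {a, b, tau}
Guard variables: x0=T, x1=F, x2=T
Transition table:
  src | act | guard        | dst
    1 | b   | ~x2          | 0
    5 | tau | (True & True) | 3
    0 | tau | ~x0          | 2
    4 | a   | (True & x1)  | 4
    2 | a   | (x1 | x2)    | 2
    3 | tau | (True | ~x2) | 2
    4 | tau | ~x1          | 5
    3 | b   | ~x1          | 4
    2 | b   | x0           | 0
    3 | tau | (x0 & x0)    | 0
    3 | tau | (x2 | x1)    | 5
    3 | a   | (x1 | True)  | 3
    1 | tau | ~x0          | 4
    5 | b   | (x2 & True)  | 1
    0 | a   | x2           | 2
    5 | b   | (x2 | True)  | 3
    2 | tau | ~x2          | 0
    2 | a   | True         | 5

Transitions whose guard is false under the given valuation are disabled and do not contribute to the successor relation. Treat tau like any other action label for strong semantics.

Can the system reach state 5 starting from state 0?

After dropping false guards: 13 live edges.
depth 0: {0}
depth 1: {2}  total {0,2}
depth 2: {5}  total {0,2,5}
depth 3: {1,3}  total {0,1,2,3,5}
depth 4: {4}  total {0,1,2,3,4,5}
R = {0,1,2,3,4,5}
trace reaching 5: a·a

Answer: REACHABLE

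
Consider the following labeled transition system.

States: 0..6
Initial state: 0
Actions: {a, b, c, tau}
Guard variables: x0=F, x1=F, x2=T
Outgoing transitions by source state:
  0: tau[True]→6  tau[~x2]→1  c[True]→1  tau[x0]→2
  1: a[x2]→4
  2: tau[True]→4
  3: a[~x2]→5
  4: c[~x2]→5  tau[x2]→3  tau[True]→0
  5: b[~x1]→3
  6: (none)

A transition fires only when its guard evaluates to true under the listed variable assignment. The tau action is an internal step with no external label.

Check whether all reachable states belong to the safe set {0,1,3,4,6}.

Answer: INVARIANT HOLDS

Analysis:
Inv-set: {0,1,3,4,6}
Reachable = {0,1,3,4,6}
  0: ✓
  1: ✓
  3: ✓
  4: ✓
  6: ✓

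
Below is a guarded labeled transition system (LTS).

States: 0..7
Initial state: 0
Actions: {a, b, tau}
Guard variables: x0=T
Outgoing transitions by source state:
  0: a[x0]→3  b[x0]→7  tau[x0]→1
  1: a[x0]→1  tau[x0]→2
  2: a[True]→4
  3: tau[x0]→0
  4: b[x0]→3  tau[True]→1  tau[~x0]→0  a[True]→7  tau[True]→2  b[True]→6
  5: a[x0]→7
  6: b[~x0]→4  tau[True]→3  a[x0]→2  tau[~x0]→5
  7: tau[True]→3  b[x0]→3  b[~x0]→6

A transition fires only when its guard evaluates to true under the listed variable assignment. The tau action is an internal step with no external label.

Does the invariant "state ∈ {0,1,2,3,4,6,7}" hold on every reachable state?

Answer: INVARIANT HOLDS

Analysis:
Inv-set: {0,1,2,3,4,6,7}
Reachable = {0,1,2,3,4,6,7}
  0: ✓
  1: ✓
  2: ✓
  3: ✓
  4: ✓
  6: ✓
  7: ✓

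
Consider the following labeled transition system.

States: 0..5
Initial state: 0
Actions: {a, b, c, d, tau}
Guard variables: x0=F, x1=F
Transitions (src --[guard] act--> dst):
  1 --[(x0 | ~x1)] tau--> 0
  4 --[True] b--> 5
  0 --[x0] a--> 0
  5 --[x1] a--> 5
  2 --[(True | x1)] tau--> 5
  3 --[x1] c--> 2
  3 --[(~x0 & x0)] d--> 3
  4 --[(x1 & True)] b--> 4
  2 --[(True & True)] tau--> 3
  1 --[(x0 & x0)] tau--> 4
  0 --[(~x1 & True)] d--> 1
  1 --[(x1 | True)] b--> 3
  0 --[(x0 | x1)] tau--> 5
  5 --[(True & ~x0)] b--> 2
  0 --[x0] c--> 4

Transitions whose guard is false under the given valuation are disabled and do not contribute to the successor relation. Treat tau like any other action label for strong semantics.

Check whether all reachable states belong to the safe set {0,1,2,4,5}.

Allowed set {0,1,2,4,5}
Reach set: {0,1,3}
  0: ok
  1: ok
  3: outside
reach 3 via d·b — violates

Answer: INVARIANT VIOLATED at state 3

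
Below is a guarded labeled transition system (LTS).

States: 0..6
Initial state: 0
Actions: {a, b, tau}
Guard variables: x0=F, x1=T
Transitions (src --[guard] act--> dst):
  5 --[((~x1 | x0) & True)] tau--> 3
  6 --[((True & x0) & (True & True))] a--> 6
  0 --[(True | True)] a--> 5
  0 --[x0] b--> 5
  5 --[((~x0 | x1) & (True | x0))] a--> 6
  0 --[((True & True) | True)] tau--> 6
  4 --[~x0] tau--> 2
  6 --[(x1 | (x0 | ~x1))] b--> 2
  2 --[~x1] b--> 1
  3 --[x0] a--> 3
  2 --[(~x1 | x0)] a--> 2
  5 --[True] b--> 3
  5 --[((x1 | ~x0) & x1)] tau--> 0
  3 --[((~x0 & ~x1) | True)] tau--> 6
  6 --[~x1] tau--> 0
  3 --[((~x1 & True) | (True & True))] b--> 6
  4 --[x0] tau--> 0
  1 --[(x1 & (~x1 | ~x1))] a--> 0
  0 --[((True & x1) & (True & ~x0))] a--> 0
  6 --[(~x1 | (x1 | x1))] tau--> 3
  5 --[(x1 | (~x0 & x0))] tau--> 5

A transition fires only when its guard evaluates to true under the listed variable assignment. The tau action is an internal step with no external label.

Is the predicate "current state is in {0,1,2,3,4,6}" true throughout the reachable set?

Inv-set: {0,1,2,3,4,6}
Reach set: {0,2,3,5,6}
  0: ✓
  2: ✓
  3: ✓
  5: ✗ unsafe
  6: ✓
witness against invariant: a → 5

Answer: INVARIANT VIOLATED at state 5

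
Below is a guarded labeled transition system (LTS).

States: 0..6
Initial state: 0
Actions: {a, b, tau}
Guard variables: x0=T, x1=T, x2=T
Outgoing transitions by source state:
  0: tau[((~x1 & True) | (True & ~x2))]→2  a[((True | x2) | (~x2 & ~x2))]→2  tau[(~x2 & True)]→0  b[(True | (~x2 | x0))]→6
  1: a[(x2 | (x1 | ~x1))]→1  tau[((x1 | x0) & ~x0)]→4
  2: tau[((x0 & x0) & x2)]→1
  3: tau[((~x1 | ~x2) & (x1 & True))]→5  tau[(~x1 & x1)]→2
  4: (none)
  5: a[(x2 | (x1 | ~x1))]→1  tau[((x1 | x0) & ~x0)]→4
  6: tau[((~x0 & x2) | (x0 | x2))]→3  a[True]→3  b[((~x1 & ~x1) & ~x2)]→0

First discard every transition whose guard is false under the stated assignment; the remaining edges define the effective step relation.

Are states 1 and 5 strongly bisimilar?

Answer: BISIMILAR

Working:
Bisimulation quotient by refinement:
  P[0] = {{0,1,2,3,4,5,6}}
  P[1] = {{0},{1,5},{2},{3,4},{6}}
5 equivalence class(es) (converged in 2)
1∈{1,5}, 5∈{1,5}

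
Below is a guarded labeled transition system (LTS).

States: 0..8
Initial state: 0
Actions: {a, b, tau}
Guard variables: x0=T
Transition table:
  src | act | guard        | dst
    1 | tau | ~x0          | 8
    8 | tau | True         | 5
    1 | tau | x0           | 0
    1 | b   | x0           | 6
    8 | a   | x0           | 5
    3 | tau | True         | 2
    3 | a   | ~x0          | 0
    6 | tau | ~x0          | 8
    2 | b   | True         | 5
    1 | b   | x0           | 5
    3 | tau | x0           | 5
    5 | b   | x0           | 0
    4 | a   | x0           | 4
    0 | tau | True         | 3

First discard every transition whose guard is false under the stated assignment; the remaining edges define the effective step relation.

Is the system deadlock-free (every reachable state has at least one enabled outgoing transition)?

Reach set: {0,2,3,5}
  0: tau→3  [1 exit(s)]
  2: b→5  [1 exit(s)]
  3: tau→2  tau→5  [2 exit(s)]
  5: b→0  [1 exit(s)]

Answer: DEADLOCK-FREE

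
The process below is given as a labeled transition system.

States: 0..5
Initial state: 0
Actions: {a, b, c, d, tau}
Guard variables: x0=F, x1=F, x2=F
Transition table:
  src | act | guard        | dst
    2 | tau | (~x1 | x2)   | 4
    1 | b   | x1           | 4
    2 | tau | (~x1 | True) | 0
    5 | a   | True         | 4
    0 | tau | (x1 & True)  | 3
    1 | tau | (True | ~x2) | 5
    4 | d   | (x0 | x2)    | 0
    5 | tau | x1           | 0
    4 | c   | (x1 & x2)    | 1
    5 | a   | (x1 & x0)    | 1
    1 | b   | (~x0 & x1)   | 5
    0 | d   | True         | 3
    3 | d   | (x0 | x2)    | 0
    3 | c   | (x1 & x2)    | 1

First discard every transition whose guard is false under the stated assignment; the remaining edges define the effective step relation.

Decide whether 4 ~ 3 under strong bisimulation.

Bisimulation quotient by refinement:
  round 0: {{0,1,2,3,4,5}}
  round 1: {{0},{1,2},{3,4},{5}}
  round 2: {{0},{1},{2},{3,4},{5}}
5 equivalence class(es) (converged in 3)
4∈{3,4}, 3∈{3,4}

Answer: BISIMILAR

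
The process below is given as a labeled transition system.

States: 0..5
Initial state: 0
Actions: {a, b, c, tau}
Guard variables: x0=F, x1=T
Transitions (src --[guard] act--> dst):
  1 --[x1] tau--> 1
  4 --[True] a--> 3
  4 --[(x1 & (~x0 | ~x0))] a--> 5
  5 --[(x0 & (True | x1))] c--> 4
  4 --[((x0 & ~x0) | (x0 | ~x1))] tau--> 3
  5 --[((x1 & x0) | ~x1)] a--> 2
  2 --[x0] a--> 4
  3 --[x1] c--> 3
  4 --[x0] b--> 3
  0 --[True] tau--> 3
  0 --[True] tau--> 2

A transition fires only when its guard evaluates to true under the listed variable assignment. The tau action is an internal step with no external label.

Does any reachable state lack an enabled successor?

Answer: DEADLOCK at state 2

Working:
Reachable = {0,2,3}
  0: tau→2  tau→3  [2 exit(s)]
  2: ∅  [no exit]
  3: c→3  [1 exit(s)]
witness 2: tau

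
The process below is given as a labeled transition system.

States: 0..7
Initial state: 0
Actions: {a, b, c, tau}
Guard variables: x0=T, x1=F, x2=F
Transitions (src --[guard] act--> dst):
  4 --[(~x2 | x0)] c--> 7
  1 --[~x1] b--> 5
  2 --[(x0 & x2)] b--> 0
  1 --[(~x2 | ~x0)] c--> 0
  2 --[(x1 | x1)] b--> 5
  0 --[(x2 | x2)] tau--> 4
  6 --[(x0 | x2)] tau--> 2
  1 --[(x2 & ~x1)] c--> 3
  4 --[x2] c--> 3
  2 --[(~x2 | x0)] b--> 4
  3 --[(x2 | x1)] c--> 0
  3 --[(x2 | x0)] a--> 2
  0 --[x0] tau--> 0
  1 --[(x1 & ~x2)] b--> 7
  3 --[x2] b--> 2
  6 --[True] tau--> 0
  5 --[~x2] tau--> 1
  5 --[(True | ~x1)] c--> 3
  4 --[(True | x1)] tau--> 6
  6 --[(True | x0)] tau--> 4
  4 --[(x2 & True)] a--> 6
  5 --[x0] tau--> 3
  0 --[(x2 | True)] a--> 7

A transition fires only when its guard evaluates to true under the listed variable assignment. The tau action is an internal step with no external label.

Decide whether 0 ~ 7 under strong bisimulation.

Bisimulation quotient by refinement:
  round 0: {{0,1,2,3,4,5,6,7}}
  round 1: {{0},{1},{2},{3},{4,5},{6},{7}}
  round 2: {{0},{1},{2},{3},{4},{5},{6},{7}}
8 equivalence class(es) (converged in 3)
0∈{0}, 7∈{7}

Answer: NOT BISIMILAR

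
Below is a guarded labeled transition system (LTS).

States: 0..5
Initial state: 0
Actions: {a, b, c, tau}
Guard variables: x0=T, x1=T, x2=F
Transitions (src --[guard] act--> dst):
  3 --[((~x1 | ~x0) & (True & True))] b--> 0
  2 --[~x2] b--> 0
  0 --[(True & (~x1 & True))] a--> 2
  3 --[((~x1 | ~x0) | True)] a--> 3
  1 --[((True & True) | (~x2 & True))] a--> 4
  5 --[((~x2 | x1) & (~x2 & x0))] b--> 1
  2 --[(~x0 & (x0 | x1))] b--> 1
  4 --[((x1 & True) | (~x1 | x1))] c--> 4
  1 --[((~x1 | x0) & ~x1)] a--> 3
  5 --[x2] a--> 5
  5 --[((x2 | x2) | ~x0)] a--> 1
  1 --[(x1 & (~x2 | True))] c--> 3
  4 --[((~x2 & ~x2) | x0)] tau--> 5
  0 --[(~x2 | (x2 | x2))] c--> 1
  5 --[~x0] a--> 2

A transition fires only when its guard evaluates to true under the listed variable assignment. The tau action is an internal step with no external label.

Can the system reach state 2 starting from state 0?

After dropping false guards: 8 live edges.
L0 = {0}
L1 = {1}  cumulative {0,1}
L2 = {3,4}  cumulative {0,1,3,4}
L3 = {5}  cumulative {0,1,3,4,5}
Reach set: {0,1,3,4,5}

Answer: UNREACHABLE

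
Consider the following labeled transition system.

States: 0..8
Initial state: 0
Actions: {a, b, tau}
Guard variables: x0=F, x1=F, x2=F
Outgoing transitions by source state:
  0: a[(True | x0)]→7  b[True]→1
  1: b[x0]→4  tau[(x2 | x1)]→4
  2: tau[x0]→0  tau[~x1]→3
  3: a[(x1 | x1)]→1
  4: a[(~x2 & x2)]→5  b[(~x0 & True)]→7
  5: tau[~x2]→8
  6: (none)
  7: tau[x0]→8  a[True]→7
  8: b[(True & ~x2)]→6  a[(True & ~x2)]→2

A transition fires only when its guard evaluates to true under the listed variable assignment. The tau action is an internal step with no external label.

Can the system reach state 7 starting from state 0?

8 transition(s) survive guard evaluation.
L0 = {0}
L1 = {1,7}  now seen {0,1,7}
R = {0,1,7}
trace reaching 7: a

Answer: REACHABLE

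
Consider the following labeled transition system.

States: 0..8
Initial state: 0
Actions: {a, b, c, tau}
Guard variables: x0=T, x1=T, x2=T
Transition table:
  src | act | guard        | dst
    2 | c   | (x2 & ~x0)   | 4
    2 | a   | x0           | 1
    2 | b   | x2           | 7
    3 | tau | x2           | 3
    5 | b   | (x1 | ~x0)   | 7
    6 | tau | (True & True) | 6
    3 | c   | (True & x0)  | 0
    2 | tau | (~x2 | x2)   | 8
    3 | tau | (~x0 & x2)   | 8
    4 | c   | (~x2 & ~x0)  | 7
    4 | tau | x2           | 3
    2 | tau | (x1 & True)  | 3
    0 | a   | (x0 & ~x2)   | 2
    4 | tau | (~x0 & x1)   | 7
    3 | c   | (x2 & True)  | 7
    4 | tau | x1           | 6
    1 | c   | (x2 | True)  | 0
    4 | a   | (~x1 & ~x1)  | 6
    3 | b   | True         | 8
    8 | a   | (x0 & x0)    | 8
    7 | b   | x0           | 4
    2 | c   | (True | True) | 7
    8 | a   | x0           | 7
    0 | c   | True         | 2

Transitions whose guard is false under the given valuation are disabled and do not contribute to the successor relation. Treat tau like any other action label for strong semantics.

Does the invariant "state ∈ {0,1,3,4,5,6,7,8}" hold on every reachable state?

Allowed set {0,1,3,4,5,6,7,8}
Reach set: {0,1,2,3,4,6,7,8}
  0: ok
  1: ok
  2: VIOLATES
  3: ok
  4: ok
  6: ok
  7: ok
  8: ok
witness against invariant: c → 2

Answer: INVARIANT VIOLATED at state 2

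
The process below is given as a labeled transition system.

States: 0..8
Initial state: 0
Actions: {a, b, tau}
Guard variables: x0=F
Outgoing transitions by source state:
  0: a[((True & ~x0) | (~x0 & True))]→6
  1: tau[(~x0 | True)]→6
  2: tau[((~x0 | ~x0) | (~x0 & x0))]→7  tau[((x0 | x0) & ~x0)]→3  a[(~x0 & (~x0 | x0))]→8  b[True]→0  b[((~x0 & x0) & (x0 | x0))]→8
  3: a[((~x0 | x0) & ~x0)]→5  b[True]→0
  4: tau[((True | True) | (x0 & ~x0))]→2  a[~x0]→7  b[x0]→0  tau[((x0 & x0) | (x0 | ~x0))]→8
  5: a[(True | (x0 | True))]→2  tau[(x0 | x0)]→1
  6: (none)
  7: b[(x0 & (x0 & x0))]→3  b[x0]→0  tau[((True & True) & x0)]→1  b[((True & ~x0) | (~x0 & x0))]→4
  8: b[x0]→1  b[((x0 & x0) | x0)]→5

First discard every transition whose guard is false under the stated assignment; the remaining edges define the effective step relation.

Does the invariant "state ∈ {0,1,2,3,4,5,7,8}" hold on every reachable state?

Allowed set {0,1,2,3,4,5,7,8}
Reachable = {0,6}
  0: ✓
  6: outside
counterexample path to 6: a

Answer: INVARIANT VIOLATED at state 6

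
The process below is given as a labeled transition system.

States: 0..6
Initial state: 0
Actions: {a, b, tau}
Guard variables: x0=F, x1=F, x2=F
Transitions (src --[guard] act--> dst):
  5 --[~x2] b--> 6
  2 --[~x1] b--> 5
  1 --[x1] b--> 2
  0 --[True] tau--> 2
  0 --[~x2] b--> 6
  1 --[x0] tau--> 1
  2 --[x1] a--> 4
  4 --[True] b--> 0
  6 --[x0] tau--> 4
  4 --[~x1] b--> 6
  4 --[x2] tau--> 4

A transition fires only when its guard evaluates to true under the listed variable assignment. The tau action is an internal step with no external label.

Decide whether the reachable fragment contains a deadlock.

Answer: DEADLOCK at state 6

Working:
Reachable = {0,2,5,6}
  0: b→6  tau→2  [2 out]
  2: b→5  [1 out]
  5: b→6  [1 out]
  6: ∅  [deadlock]
witness 6: b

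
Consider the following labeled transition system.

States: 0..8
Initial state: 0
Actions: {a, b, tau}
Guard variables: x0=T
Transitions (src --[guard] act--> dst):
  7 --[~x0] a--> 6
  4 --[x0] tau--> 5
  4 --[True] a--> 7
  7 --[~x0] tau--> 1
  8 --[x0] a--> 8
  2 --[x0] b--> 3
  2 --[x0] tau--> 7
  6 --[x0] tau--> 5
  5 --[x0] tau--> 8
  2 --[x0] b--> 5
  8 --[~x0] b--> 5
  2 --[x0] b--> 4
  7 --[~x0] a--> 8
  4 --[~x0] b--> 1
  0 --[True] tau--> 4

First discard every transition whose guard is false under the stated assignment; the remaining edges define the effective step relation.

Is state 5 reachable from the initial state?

10 transition(s) survive guard evaluation.
L0 = {0}
L1 = {4}  now seen {0,4}
L2 = {5,7}  now seen {0,4,5,7}
L3 = {8}  now seen {0,4,5,7,8}
R = {0,4,5,7,8}
witness 5: tau·tau

Answer: REACHABLE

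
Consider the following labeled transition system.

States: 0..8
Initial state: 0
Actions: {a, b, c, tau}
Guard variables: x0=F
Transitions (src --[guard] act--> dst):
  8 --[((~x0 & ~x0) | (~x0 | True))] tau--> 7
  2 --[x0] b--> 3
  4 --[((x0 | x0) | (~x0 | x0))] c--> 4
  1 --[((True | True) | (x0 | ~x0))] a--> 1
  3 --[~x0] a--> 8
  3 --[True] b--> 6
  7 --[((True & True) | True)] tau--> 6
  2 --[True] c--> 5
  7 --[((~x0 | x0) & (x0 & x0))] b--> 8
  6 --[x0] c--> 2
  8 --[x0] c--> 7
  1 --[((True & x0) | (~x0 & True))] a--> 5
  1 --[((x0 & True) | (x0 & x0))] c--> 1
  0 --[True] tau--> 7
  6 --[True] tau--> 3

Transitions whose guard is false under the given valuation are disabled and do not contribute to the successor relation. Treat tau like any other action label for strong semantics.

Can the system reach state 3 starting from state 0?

After dropping false guards: 10 live edges.
Layer 0: {0}
Layer 1: {7}  cumulative {0,7}
Layer 2: {6}  cumulative {0,6,7}
Layer 3: {3}  cumulative {0,3,6,7}
Layer 4: {8}  cumulative {0,3,6,7,8}
Reachable = {0,3,6,7,8}
Path to 3: tau·tau·tau

Answer: REACHABLE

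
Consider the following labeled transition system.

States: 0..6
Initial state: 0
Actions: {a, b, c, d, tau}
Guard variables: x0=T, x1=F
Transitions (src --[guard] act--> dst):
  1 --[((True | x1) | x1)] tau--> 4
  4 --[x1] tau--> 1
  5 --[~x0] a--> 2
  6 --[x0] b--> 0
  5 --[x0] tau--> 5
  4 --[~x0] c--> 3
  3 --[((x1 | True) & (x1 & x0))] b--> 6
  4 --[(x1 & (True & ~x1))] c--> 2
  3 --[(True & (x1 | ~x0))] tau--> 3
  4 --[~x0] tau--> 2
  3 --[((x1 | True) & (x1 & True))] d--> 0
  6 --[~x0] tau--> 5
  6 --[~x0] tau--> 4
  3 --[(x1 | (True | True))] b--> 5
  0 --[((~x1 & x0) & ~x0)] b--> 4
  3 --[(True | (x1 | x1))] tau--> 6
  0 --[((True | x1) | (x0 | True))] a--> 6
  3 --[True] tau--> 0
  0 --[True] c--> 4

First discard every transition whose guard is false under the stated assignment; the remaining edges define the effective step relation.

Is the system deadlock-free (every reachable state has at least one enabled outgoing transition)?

R = {0,4,6}
  0: a→6  c→4  [2 exit(s)]
  4: ∅  [deadlock]
  6: b→0  [1 exit(s)]
trace reaching 4: c

Answer: DEADLOCK at state 4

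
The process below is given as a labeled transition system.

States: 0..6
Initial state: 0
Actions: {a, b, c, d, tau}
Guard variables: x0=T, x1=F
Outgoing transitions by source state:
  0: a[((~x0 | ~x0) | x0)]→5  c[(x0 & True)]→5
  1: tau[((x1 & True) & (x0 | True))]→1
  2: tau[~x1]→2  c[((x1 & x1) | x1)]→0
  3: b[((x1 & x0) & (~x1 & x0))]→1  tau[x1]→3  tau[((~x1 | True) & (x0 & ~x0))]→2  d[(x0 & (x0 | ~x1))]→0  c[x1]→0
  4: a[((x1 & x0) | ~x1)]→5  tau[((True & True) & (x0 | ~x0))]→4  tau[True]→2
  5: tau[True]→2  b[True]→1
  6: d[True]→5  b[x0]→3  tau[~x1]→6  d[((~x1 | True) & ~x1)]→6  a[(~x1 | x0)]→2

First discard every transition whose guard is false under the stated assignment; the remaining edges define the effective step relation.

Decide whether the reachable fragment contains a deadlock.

R = {0,1,2,5}
  0: a→5  c→5  [deg 2]
  1: ∅  [no exit]
  2: tau→2  [deg 1]
  5: b→1  tau→2  [deg 2]
witness 1: a·b

Answer: DEADLOCK at state 1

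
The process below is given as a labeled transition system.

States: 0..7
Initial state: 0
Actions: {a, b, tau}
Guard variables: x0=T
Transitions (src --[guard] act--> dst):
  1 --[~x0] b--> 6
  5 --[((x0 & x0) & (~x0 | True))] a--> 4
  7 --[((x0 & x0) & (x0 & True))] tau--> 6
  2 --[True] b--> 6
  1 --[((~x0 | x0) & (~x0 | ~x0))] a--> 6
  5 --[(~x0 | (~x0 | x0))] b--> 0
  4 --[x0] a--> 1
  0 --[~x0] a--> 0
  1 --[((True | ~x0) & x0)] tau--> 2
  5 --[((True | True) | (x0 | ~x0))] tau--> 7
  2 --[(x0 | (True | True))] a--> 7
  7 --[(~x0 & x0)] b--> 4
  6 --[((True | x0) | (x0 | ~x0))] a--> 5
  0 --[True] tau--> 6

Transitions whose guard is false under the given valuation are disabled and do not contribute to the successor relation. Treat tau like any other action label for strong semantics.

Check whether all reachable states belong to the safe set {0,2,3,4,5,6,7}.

Allowed set {0,2,3,4,5,6,7}
R = {0,1,2,4,5,6,7}
  0: ✓
  1: VIOLATES
  2: ✓
  4: ✓
  5: ✓
  6: ✓
  7: ✓
counterexample path to 1: tau·a·a·a

Answer: INVARIANT VIOLATED at state 1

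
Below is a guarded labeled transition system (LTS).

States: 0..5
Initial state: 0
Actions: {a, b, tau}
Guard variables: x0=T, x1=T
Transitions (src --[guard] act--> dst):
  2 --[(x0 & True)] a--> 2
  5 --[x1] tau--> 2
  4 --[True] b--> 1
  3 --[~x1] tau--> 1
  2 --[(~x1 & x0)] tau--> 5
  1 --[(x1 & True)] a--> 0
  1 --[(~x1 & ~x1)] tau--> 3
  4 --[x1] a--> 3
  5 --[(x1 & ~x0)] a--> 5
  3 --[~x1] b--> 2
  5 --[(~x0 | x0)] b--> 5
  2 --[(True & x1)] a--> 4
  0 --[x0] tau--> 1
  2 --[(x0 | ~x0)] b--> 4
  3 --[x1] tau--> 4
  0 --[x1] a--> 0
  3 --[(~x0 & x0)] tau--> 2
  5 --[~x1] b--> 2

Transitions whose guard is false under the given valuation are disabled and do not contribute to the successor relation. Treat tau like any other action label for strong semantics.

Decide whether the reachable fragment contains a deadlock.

Answer: DEADLOCK-FREE

Trace:
Reachable = {0,1}
  0: a→0  tau→1  [2 exit(s)]
  1: a→0  [1 exit(s)]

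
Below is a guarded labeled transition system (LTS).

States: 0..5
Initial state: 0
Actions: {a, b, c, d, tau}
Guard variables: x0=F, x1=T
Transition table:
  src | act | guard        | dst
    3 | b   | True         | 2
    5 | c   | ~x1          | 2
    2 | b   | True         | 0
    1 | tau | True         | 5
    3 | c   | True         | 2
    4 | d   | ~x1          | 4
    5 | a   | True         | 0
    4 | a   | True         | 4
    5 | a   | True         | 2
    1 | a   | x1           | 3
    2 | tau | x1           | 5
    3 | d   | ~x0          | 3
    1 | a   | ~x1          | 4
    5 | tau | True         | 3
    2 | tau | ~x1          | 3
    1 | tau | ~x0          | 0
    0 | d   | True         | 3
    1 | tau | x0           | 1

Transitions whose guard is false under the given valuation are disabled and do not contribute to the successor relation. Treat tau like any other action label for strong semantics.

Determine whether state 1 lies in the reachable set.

After dropping false guards: 13 live edges.
depth 0: {0}
depth 1: {3}  total {0,3}
depth 2: {2}  total {0,2,3}
depth 3: {5}  total {0,2,3,5}
Reach set: {0,2,3,5}

Answer: UNREACHABLE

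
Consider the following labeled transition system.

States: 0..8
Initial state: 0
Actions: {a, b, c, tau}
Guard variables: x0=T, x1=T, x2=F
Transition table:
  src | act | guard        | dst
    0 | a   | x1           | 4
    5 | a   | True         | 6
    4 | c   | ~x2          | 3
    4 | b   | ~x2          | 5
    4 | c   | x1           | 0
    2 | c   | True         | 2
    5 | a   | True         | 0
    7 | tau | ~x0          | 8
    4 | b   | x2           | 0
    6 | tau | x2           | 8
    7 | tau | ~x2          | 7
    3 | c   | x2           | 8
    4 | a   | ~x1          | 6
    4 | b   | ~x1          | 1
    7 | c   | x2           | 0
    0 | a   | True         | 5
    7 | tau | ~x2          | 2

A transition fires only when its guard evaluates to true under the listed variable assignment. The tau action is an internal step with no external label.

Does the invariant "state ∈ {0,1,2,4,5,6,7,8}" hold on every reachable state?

Answer: INVARIANT VIOLATED at state 3

Analysis:
Safe = {0,1,2,4,5,6,7,8}
R = {0,3,4,5,6}
  0: ✓
  3: outside
  4: ✓
  5: ✓
  6: ✓
witness against invariant: a·c → 3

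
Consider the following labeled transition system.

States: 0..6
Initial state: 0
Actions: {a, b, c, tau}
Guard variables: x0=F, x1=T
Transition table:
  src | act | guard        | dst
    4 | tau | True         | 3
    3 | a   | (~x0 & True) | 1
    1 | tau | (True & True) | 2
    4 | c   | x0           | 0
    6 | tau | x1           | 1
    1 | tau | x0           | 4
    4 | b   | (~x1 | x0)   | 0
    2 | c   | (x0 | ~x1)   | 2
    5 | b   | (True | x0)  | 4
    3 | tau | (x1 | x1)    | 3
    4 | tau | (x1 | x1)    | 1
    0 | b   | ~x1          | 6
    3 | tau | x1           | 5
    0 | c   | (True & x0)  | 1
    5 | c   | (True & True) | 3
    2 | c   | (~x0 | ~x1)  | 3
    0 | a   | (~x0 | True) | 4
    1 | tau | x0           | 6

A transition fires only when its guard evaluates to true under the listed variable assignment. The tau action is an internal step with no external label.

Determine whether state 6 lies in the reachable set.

Answer: UNREACHABLE

Trace:
11 transition(s) survive guard evaluation.
L0 = {0}
L1 = {4}  cumulative {0,4}
L2 = {1,3}  cumulative {0,1,3,4}
L3 = {2,5}  cumulative {0,1,2,3,4,5}
Reach set: {0,1,2,3,4,5}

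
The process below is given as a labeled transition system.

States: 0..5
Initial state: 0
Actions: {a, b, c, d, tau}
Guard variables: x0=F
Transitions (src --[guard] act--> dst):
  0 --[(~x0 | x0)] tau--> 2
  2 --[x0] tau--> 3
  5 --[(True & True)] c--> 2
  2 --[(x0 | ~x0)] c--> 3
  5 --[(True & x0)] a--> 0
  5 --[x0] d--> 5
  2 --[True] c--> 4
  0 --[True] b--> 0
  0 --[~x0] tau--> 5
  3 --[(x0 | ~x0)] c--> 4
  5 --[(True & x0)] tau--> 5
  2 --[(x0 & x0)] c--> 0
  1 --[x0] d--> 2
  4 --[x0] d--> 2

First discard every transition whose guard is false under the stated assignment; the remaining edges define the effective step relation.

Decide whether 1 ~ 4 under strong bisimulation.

Answer: BISIMILAR

Working:
Compute ~ classes (split until stable):
  P[0] = {{0,1,2,3,4,5}}
  P[1] = {{0},{1,4},{2,3,5}}
  P[2] = {{0},{1,4},{2},{3},{5}}
stable after 3 split(s): 5 block(s)
[1]={1,4}  [4]={1,4}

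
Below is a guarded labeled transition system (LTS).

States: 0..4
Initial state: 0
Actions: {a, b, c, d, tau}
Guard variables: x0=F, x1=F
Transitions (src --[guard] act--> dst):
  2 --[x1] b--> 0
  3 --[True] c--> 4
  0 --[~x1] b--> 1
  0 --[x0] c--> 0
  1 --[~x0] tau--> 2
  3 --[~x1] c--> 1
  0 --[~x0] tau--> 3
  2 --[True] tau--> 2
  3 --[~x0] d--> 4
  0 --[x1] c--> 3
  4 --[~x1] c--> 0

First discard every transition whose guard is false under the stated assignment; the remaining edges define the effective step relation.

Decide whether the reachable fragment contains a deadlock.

R = {0,1,2,3,4}
  0: b→1  tau→3  [2 out]
  1: tau→2  [1 out]
  2: tau→2  [1 out]
  3: c→1  c→4  d→4  [3 out]
  4: c→0  [1 out]

Answer: DEADLOCK-FREE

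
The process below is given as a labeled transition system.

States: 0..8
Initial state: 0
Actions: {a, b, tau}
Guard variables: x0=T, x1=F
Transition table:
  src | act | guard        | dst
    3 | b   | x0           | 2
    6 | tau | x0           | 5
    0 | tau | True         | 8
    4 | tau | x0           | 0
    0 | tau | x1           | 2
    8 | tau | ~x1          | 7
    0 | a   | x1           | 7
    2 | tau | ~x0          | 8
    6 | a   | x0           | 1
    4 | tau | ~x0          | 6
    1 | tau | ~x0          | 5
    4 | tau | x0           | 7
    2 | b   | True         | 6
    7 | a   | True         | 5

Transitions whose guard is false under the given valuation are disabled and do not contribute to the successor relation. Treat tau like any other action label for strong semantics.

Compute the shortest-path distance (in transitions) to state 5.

BFS to 5:
  L0 = {0}
  L1 = {8}
  L2 = {7}
  L3 = {5}
first hit 5 at d=3 via tau·tau·a

Answer: 3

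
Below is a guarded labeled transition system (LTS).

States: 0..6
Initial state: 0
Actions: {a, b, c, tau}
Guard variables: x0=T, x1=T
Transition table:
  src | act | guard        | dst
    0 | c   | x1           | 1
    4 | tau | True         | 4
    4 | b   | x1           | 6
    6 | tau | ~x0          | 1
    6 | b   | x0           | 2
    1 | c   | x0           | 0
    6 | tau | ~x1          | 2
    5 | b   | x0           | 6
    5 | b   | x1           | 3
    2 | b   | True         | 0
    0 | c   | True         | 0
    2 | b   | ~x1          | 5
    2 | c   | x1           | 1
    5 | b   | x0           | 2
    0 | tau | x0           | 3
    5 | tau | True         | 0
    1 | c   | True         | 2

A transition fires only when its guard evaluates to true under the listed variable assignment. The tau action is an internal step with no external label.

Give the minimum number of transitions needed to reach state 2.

BFS to 2:
  depth 0: {0}
  depth 1: {1,3}
  depth 2: {2}
first hit 2 at d=2 via c·c

Answer: 2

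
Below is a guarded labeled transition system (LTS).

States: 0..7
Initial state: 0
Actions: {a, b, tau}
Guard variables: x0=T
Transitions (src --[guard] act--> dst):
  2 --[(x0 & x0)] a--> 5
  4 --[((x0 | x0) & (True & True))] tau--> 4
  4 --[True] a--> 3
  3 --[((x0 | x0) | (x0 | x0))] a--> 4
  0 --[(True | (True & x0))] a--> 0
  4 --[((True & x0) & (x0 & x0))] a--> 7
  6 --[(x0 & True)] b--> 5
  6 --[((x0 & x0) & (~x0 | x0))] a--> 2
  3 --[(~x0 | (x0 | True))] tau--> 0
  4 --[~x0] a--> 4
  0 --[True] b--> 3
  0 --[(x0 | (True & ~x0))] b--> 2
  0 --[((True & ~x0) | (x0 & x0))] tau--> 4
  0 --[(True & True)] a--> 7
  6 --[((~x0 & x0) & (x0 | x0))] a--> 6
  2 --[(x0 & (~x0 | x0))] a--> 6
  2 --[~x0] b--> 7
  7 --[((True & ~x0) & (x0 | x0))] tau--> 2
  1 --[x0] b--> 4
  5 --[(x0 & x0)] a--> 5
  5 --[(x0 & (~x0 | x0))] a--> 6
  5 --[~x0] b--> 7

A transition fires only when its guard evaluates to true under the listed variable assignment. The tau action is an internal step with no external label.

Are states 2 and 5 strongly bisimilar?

Bisimulation quotient by refinement:
  round 0: {{0,1,2,3,4,5,6,7}}
  round 1: {{0},{1},{2,5},{3,4},{6},{7}}
  round 2: {{0},{1},{2,5},{3},{4},{6},{7}}
stable after 3 split(s): 7 block(s)
[2]={2,5}  [5]={2,5}

Answer: BISIMILAR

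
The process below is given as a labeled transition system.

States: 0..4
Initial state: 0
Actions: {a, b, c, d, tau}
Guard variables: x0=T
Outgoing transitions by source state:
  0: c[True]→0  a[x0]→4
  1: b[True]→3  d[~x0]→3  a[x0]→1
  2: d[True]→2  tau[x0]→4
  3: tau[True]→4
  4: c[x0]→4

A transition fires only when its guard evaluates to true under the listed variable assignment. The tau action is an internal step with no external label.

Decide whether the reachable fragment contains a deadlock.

Reach set: {0,4}
  0: a→4  c→0  [deg 2]
  4: c→4  [deg 1]

Answer: DEADLOCK-FREE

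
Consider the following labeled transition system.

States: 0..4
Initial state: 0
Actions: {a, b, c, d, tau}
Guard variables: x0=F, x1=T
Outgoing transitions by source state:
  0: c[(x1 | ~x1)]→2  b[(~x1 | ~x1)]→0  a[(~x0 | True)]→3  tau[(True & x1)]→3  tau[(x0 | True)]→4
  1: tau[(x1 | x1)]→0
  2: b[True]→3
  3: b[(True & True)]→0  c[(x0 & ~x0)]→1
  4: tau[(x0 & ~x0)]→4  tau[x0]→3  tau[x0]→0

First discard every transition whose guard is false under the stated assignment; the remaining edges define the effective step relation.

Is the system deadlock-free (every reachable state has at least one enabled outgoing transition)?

Reach set: {0,2,3,4}
  0: a→3  c→2  tau→3  tau→4  [4 out]
  2: b→3  [1 out]
  3: b→0  [1 out]
  4: ∅  [no exit]
trace reaching 4: tau

Answer: DEADLOCK at state 4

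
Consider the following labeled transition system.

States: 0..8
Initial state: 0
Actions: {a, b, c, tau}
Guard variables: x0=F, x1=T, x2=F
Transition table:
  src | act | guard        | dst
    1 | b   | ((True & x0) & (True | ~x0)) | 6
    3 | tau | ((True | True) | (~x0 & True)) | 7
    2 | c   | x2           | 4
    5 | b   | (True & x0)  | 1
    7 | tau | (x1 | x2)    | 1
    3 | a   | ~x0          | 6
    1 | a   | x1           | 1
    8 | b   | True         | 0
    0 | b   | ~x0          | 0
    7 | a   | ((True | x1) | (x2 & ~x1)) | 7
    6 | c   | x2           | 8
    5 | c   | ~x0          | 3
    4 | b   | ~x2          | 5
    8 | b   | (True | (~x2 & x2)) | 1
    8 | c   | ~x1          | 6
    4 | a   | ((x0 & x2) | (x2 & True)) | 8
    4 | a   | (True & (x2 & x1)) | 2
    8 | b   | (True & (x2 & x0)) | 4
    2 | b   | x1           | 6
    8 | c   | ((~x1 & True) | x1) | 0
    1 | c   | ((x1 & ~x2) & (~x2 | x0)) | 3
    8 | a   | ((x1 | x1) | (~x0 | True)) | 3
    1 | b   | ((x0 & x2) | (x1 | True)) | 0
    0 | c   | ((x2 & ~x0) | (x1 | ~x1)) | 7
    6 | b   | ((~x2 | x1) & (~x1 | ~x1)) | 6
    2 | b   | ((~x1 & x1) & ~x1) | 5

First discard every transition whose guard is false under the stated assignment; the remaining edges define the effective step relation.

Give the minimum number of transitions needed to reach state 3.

Breadth-first toward 3:
  Layer 0: {0}
  Layer 1: {7}
  Layer 2: {1}
  Layer 3: {3}
depth(3)=3, e.g. c·tau·c

Answer: 3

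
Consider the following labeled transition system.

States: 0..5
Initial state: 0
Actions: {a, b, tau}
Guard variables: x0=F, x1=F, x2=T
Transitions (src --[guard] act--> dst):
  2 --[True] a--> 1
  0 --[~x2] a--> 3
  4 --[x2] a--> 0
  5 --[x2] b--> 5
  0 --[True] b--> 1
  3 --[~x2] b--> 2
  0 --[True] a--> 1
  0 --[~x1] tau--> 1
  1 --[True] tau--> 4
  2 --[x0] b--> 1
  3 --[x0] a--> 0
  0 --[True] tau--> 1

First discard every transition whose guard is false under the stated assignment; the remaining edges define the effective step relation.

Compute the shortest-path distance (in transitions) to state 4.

Layered search for 4:
  depth 0: {0}
  depth 1: {1}
  depth 2: {4}
4 enters at depth 2; path a·tau

Answer: 2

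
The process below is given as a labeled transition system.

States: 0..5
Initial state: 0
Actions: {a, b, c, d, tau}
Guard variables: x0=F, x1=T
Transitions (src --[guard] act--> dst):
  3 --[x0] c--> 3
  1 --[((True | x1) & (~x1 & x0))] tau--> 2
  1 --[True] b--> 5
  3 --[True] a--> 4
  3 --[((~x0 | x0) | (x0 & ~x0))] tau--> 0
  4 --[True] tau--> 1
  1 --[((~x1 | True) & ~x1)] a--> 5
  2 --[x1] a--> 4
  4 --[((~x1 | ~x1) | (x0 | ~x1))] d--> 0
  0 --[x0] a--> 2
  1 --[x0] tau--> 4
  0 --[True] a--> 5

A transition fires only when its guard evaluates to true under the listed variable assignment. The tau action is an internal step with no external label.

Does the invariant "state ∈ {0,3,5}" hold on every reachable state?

Answer: INVARIANT HOLDS

Working:
Inv-set: {0,3,5}
Reachable = {0,5}
  0: ✓
  5: ✓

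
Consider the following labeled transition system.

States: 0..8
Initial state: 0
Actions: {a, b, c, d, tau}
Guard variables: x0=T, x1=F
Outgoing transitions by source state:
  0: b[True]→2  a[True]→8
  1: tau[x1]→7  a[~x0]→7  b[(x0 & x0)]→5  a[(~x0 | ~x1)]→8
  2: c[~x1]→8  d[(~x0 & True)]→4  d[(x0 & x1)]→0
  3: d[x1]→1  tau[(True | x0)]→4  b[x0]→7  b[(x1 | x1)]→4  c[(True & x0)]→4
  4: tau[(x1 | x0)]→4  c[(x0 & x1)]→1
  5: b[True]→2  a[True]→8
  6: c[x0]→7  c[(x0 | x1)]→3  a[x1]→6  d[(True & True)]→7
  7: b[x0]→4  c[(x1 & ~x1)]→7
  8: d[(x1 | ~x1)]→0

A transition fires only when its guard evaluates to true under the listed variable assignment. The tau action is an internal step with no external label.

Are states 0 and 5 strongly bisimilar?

Bisimulation quotient by refinement:
  round 0: {{0,1,2,3,4,5,6,7,8}}
  round 1: {{0,1,5},{2},{3},{4},{6},{7},{8}}
  round 2: {{0,5},{1},{2},{3},{4},{6},{7},{8}}
8 equivalence class(es) (converged in 3)
0∈{0,5}, 5∈{0,5}

Answer: BISIMILAR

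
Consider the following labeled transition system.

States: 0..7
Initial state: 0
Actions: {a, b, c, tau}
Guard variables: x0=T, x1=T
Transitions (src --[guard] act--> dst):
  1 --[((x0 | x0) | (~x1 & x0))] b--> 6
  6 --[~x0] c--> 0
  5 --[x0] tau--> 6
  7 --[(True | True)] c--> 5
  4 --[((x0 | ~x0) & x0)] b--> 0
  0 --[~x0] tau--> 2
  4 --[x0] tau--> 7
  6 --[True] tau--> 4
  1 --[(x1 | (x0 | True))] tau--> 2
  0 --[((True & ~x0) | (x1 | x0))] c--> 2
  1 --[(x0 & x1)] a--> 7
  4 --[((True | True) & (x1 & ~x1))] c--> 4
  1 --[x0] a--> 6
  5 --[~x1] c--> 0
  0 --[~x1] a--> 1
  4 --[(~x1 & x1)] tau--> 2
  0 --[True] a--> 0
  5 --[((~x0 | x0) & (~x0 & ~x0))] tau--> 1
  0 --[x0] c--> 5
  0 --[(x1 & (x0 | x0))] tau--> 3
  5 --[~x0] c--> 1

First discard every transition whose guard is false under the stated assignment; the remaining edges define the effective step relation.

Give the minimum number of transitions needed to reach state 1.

Layered search for 1:
  depth 0: {0}
  depth 1: {2,3,5}
  depth 2: {6}
  depth 3: {4}
  depth 4: {7}
1 never appears.

Answer: UNREACHABLE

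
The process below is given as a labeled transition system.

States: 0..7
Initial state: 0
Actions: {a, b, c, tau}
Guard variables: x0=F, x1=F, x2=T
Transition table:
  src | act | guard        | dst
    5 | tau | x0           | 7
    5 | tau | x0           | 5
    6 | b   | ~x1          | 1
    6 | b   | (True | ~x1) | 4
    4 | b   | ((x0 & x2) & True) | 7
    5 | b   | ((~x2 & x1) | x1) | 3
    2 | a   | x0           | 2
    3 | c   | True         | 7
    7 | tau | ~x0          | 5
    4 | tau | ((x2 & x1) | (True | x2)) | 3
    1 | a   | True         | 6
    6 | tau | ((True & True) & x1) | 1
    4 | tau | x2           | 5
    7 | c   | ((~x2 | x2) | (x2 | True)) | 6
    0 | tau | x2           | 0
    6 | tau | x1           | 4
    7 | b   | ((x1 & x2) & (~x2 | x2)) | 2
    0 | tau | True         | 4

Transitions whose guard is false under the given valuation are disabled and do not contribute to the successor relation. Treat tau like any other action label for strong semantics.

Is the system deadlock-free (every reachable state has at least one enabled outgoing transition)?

Answer: DEADLOCK at state 5

Working:
R = {0,1,3,4,5,6,7}
  0: tau→0  tau→4  [deg 2]
  1: a→6  [deg 1]
  3: c→7  [deg 1]
  4: tau→3  tau→5  [deg 2]
  5: ∅  [deadlock]
  6: b→1  b→4  [deg 2]
  7: c→6  tau→5  [deg 2]
Path to 5: tau·tau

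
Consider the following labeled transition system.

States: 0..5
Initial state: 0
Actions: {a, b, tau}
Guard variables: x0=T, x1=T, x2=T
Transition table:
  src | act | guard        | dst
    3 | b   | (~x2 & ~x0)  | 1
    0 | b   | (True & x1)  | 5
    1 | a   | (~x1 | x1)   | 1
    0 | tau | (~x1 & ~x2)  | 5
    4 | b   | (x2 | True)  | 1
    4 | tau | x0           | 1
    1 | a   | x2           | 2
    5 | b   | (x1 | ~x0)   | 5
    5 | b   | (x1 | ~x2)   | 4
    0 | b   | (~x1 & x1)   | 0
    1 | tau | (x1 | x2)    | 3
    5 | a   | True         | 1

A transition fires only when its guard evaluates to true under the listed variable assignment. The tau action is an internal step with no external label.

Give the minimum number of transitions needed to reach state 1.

Breadth-first toward 1:
  depth 0: {0}
  depth 1: {5}
  depth 2: {1,4}
depth(1)=2, e.g. b·a

Answer: 2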